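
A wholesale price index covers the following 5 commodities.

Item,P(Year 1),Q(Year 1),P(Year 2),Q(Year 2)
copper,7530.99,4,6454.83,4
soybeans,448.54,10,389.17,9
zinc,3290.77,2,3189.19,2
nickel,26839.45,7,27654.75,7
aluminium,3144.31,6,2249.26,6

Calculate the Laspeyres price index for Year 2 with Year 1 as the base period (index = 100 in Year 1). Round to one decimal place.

Laspeyres price index uses base-period quantities as weights.
ΣP(Year 2)·Q(Year 1) = 6454.83×4 + 389.17×10 + 3189.19×2 + 27654.75×7 + 2249.26×6 = 25819.32 + 3891.7 + 6378.38 + 193583.25 + 13495.56 = 243168.21
ΣP(Year 1)·Q(Year 1) = 7530.99×4 + 448.54×10 + 3290.77×2 + 26839.45×7 + 3144.31×6 = 30123.96 + 4485.4 + 6581.54 + 187876.15 + 18865.86 = 247932.91
Index = 243168.21 / 247932.91 × 100 = 98.0782

98.1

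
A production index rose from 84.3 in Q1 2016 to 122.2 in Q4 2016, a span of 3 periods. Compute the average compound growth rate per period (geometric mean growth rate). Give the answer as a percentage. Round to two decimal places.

Growth factor = (122.2/84.3)^(1/3) = (1.449585)^(1/3) = 1.131743
Growth rate = 1.131743 − 1 = 0.131743 = 13.1743%

13.17%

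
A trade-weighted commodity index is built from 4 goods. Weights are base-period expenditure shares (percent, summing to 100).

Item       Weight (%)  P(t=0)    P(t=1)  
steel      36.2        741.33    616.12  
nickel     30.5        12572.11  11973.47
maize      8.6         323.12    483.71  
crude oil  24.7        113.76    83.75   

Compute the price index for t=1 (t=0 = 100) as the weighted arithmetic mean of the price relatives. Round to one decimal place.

90.2

steel: 36.2 × (616.12/741.33) = 36.2 × 0.831101 = 30.0859
nickel: 30.5 × (11973.47/12572.11) = 30.5 × 0.952383 = 29.0477
maize: 8.6 × (483.71/323.12) = 8.6 × 1.496998 = 12.8742
crude oil: 24.7 × (83.75/113.76) = 24.7 × 0.736199 = 18.1841
Index = Σ wᵢ·(p₁ᵢ/p₀ᵢ) = 30.0859 + 29.0477 + 12.8742 + 18.1841 = 90.1918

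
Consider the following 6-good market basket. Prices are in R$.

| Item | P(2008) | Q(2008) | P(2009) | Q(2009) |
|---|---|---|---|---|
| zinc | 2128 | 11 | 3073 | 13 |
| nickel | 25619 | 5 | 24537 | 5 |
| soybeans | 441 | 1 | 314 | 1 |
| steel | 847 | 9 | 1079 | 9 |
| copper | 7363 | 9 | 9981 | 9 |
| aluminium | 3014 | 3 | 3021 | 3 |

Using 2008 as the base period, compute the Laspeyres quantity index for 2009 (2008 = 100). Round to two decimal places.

Laspeyres quantity index uses base-period prices as weights.
ΣP(2008)·Q(2009) = 2128×13 + 25619×5 + 441×1 + 847×9 + 7363×9 + 3014×3 = 27664 + 128095 + 441 + 7623 + 66267 + 9042 = 239132
ΣP(2008)·Q(2008) = 2128×11 + 25619×5 + 441×1 + 847×9 + 7363×9 + 3014×3 = 23408 + 128095 + 441 + 7623 + 66267 + 9042 = 234876
Index = 239132 / 234876 × 100 = 101.8120

101.81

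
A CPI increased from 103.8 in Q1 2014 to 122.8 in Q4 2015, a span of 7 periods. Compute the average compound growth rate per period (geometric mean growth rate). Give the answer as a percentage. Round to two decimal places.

2.43%

Growth factor = (122.8/103.8)^(1/7) = (1.183044)^(1/7) = 1.024304
Growth rate = 1.024304 − 1 = 0.024304 = 2.4304%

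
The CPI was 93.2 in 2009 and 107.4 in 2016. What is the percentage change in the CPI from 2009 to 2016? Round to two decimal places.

15.24%

Change = (107.4 − 93.2) / 93.2 × 100
       = 14.2 / 93.2 × 100 = 15.2361%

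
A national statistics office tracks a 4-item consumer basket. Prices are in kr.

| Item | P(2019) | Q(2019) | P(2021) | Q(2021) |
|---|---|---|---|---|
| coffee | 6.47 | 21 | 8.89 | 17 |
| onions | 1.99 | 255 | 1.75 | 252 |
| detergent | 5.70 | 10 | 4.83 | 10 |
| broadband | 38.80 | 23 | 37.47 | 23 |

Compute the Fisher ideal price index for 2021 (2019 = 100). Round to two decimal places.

Laspeyres component (base-period weights):
ΣP(2021)Q(2019) = 8.89×21 + 1.75×255 + 4.83×10 + 37.47×23 = 186.69 + 446.25 + 48.3 + 861.81 = 1543.05
ΣP(2019)Q(2019) = 6.47×21 + 1.99×255 + 5.70×10 + 38.80×23 = 135.87 + 507.45 + 57 + 892.4 = 1592.72
L = 1543.05 / 1592.72 × 100 = 96.8814
Paasche component (current-period weights):
ΣP(2021)Q(2021) = 8.89×17 + 1.75×252 + 4.83×10 + 37.47×23 = 151.13 + 441 + 48.3 + 861.81 = 1502.24
ΣP(2019)Q(2021) = 6.47×17 + 1.99×252 + 5.70×10 + 38.80×23 = 109.99 + 501.48 + 57 + 892.4 = 1560.87
P = 1502.24 / 1560.87 × 100 = 96.2438
Fisher = √(L × P) = √(96.8814 × 96.2438) = 96.5621

96.56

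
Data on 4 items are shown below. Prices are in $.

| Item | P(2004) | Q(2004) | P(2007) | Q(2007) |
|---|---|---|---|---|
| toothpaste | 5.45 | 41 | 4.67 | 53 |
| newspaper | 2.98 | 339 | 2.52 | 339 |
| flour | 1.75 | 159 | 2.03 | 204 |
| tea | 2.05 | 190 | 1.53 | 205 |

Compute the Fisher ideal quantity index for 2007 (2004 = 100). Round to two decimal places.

Laspeyres component (base-period weights):
ΣP(2004)Q(2007) = 5.45×53 + 2.98×339 + 1.75×204 + 2.05×205 = 288.85 + 1010.22 + 357 + 420.25 = 2076.32
ΣP(2004)Q(2004) = 5.45×41 + 2.98×339 + 1.75×159 + 2.05×190 = 223.45 + 1010.22 + 278.25 + 389.5 = 1901.42
L = 2076.32 / 1901.42 × 100 = 109.1984
Paasche component (current-period weights):
ΣP(2007)Q(2007) = 4.67×53 + 2.52×339 + 2.03×204 + 1.53×205 = 247.51 + 854.28 + 414.12 + 313.65 = 1829.56
ΣP(2007)Q(2004) = 4.67×41 + 2.52×339 + 2.03×159 + 1.53×190 = 191.47 + 854.28 + 322.77 + 290.7 = 1659.22
P = 1829.56 / 1659.22 × 100 = 110.2663
Fisher = √(L × P) = √(109.1984 × 110.2663) = 109.7310

109.73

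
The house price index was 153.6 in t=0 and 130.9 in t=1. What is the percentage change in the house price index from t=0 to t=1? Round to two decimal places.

Change = (130.9 − 153.6) / 153.6 × 100
       = -22.7 / 153.6 × 100 = -14.7786%

-14.78%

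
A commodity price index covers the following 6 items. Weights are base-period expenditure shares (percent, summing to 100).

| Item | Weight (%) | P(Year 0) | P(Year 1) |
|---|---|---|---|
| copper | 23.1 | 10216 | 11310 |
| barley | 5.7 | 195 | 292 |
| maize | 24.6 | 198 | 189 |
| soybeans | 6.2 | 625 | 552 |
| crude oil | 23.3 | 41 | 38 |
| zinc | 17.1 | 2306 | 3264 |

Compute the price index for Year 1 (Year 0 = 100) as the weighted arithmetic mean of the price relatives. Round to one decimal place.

108.9

copper: 23.1 × (11310/10216) = 23.1 × 1.107087 = 25.5737
barley: 5.7 × (292/195) = 5.7 × 1.497436 = 8.5354
maize: 24.6 × (189/198) = 24.6 × 0.954545 = 23.4818
soybeans: 6.2 × (552/625) = 6.2 × 0.883200 = 5.4758
crude oil: 23.3 × (38/41) = 23.3 × 0.926829 = 21.5951
zinc: 17.1 × (3264/2306) = 17.1 × 1.415438 = 24.2040
Index = Σ wᵢ·(p₁ᵢ/p₀ᵢ) = 25.5737 + 8.5354 + 23.4818 + 5.4758 + 21.5951 + 24.2040 = 108.8659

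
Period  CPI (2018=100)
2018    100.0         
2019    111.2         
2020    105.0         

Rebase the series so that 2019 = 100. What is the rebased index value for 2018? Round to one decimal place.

89.9

Rebased(2018) = 100.0 / 111.2 × 100 = 89.9281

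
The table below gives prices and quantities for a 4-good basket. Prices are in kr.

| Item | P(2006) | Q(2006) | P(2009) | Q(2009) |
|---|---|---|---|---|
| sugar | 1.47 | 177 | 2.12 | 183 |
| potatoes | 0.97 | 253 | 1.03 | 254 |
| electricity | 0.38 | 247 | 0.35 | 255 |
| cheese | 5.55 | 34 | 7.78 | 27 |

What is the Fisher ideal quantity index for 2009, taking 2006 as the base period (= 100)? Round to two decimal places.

96.43

Laspeyres component (base-period weights):
ΣP(2006)Q(2009) = 1.47×183 + 0.97×254 + 0.38×255 + 5.55×27 = 269.01 + 246.38 + 96.9 + 149.85 = 762.14
ΣP(2006)Q(2006) = 1.47×177 + 0.97×253 + 0.38×247 + 5.55×34 = 260.19 + 245.41 + 93.86 + 188.7 = 788.16
L = 762.14 / 788.16 × 100 = 96.6986
Paasche component (current-period weights):
ΣP(2009)Q(2009) = 2.12×183 + 1.03×254 + 0.35×255 + 7.78×27 = 387.96 + 261.62 + 89.25 + 210.06 = 948.89
ΣP(2009)Q(2006) = 2.12×177 + 1.03×253 + 0.35×247 + 7.78×34 = 375.24 + 260.59 + 86.45 + 264.52 = 986.8
P = 948.89 / 986.8 × 100 = 96.1583
Fisher = √(L × P) = √(96.6986 × 96.1583) = 96.4281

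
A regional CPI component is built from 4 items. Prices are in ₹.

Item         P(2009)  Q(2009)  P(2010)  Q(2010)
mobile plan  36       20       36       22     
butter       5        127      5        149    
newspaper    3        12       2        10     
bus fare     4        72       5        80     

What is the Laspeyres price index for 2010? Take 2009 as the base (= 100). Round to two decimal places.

Laspeyres price index uses base-period quantities as weights.
ΣP(2010)·Q(2009) = 36×20 + 5×127 + 2×12 + 5×72 = 720 + 635 + 24 + 360 = 1739
ΣP(2009)·Q(2009) = 36×20 + 5×127 + 3×12 + 4×72 = 720 + 635 + 36 + 288 = 1679
Index = 1739 / 1679 × 100 = 103.5736

103.57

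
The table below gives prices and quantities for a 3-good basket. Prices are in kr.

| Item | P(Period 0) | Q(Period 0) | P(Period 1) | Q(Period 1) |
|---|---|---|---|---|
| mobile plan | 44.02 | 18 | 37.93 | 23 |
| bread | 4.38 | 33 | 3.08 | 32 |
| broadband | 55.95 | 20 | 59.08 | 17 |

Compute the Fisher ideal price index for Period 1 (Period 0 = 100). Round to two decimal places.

Laspeyres component (base-period weights):
ΣP(Period 1)Q(Period 0) = 37.93×18 + 3.08×33 + 59.08×20 = 682.74 + 101.64 + 1181.6 = 1965.98
ΣP(Period 0)Q(Period 0) = 44.02×18 + 4.38×33 + 55.95×20 = 792.36 + 144.54 + 1119 = 2055.9
L = 1965.98 / 2055.9 × 100 = 95.6262
Paasche component (current-period weights):
ΣP(Period 1)Q(Period 1) = 37.93×23 + 3.08×32 + 59.08×17 = 872.39 + 98.56 + 1004.36 = 1975.31
ΣP(Period 0)Q(Period 1) = 44.02×23 + 4.38×32 + 55.95×17 = 1012.46 + 140.16 + 951.15 = 2103.77
P = 1975.31 / 2103.77 × 100 = 93.8938
Fisher = √(L × P) = √(95.6262 × 93.8938) = 94.7561

94.76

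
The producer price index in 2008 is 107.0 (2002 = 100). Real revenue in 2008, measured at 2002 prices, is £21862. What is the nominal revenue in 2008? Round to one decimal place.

23392.3

Nominal = Real × (Index/100) = 21862 × (107.0/100)
        = 21862 × 1.070 = 23392.3400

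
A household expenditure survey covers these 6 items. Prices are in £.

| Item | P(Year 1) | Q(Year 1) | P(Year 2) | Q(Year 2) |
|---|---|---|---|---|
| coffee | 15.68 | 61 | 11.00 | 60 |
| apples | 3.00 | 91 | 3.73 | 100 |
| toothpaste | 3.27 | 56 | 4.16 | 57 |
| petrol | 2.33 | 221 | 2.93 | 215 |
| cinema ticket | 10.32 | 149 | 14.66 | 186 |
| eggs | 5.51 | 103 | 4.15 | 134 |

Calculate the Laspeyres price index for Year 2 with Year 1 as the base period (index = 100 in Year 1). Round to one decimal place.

Laspeyres price index uses base-period quantities as weights.
ΣP(Year 2)·Q(Year 1) = 11.00×61 + 3.73×91 + 4.16×56 + 2.93×221 + 14.66×149 + 4.15×103 = 671 + 339.43 + 232.96 + 647.53 + 2184.34 + 427.45 = 4502.71
ΣP(Year 1)·Q(Year 1) = 15.68×61 + 3.00×91 + 3.27×56 + 2.33×221 + 10.32×149 + 5.51×103 = 956.48 + 273 + 183.12 + 514.93 + 1537.68 + 567.53 = 4032.74
Index = 4502.71 / 4032.74 × 100 = 111.6539

111.7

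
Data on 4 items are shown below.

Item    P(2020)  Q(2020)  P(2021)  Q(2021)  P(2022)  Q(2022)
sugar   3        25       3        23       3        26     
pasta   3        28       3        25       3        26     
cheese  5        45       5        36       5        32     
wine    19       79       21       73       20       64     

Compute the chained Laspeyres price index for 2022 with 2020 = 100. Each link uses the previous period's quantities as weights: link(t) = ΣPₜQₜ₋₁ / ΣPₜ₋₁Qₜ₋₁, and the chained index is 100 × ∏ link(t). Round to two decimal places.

Link 2020→2021:
ΣP(2021)Q(2020) = 3×25 + 3×28 + 5×45 + 21×79 = 75 + 84 + 225 + 1659 = 2043
ΣP(2020)Q(2020) = 3×25 + 3×28 + 5×45 + 19×79 = 75 + 84 + 225 + 1501 = 1885
link = 2043/1885 = 1.083820
Link 2021→2022:
ΣP(2022)Q(2021) = 3×23 + 3×25 + 5×36 + 20×73 = 69 + 75 + 180 + 1460 = 1784
ΣP(2021)Q(2021) = 3×23 + 3×25 + 5×36 + 21×73 = 69 + 75 + 180 + 1533 = 1857
link = 1784/1857 = 0.960689
Chained index = 100 × 1.083820 × 0.960689 = 104.1214

104.12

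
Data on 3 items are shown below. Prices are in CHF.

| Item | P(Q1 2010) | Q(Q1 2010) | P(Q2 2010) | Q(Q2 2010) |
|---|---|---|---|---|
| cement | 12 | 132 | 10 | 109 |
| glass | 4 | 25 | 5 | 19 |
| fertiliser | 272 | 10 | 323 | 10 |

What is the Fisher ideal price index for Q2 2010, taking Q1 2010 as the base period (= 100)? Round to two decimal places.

Laspeyres component (base-period weights):
ΣP(Q2 2010)Q(Q1 2010) = 10×132 + 5×25 + 323×10 = 1320 + 125 + 3230 = 4675
ΣP(Q1 2010)Q(Q1 2010) = 12×132 + 4×25 + 272×10 = 1584 + 100 + 2720 = 4404
L = 4675 / 4404 × 100 = 106.1535
Paasche component (current-period weights):
ΣP(Q2 2010)Q(Q2 2010) = 10×109 + 5×19 + 323×10 = 1090 + 95 + 3230 = 4415
ΣP(Q1 2010)Q(Q2 2010) = 12×109 + 4×19 + 272×10 = 1308 + 76 + 2720 = 4104
P = 4415 / 4104 × 100 = 107.5780
Fisher = √(L × P) = √(106.1535 × 107.5780) = 106.8634

106.86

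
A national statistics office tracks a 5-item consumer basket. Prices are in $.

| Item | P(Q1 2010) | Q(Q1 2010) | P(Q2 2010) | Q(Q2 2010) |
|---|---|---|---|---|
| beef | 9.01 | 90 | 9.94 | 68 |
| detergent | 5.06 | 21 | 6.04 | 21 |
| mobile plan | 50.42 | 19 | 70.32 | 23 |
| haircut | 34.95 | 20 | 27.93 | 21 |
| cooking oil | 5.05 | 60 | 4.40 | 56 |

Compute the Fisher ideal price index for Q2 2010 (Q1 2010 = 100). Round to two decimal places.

Laspeyres component (base-period weights):
ΣP(Q2 2010)Q(Q1 2010) = 9.94×90 + 6.04×21 + 70.32×19 + 27.93×20 + 4.40×60 = 894.6 + 126.84 + 1336.08 + 558.6 + 264 = 3180.12
ΣP(Q1 2010)Q(Q1 2010) = 9.01×90 + 5.06×21 + 50.42×19 + 34.95×20 + 5.05×60 = 810.9 + 106.26 + 957.98 + 699 + 303 = 2877.14
L = 3180.12 / 2877.14 × 100 = 110.5306
Paasche component (current-period weights):
ΣP(Q2 2010)Q(Q2 2010) = 9.94×68 + 6.04×21 + 70.32×23 + 27.93×21 + 4.40×56 = 675.92 + 126.84 + 1617.36 + 586.53 + 246.4 = 3253.05
ΣP(Q1 2010)Q(Q2 2010) = 9.01×68 + 5.06×21 + 50.42×23 + 34.95×21 + 5.05×56 = 612.68 + 106.26 + 1159.66 + 733.95 + 282.8 = 2895.35
P = 3253.05 / 2895.35 × 100 = 112.3543
Fisher = √(L × P) = √(110.5306 × 112.3543) = 111.4387

111.44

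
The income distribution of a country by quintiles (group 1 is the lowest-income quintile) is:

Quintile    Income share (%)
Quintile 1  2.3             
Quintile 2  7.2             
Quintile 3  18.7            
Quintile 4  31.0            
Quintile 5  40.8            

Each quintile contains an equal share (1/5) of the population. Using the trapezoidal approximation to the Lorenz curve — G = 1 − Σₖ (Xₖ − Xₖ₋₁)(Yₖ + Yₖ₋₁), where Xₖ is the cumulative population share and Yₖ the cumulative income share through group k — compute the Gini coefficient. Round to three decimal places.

0.403

Cumulative income shares Yₖ: 0.0230, 0.0950, 0.2820, 0.5920, 1.0000
Σ (Xₖ−Xₖ₋₁)(Yₖ+Yₖ₋₁) = (1/5)(0.0230+0.0000) + (1/5)(0.0950+0.0230) + (1/5)(0.2820+0.0950) + (1/5)(0.5920+0.2820) + (1/5)(1.0000+0.5920)
  = 0.0046 + 0.0236 + 0.0754 + 0.1748 + 0.3184 = 0.5968
G = 1 − 0.5968 = 0.4032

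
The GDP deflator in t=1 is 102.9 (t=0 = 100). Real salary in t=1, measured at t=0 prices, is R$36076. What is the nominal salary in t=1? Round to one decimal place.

37122.2

Nominal = Real × (Index/100) = 36076 × (102.9/100)
        = 36076 × 1.029 = 37122.2040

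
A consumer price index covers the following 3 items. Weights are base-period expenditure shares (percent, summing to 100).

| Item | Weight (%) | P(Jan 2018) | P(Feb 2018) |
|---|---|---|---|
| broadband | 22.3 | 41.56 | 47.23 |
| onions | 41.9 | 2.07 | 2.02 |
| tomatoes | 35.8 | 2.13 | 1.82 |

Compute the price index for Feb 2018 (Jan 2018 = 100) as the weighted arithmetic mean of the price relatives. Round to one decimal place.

broadband: 22.3 × (47.23/41.56) = 22.3 × 1.136429 = 25.3424
onions: 41.9 × (2.02/2.07) = 41.9 × 0.975845 = 40.8879
tomatoes: 35.8 × (1.82/2.13) = 35.8 × 0.854460 = 30.5897
Index = Σ wᵢ·(p₁ᵢ/p₀ᵢ) = 25.3424 + 40.8879 + 30.5897 = 96.8200

96.8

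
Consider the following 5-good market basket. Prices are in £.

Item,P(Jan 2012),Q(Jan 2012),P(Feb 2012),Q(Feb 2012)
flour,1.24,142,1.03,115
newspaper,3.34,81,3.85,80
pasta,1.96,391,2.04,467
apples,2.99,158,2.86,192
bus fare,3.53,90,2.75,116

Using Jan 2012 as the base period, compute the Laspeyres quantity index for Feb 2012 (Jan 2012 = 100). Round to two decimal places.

Laspeyres quantity index uses base-period prices as weights.
ΣP(Jan 2012)·Q(Feb 2012) = 1.24×115 + 3.34×80 + 1.96×467 + 2.99×192 + 3.53×116 = 142.6 + 267.2 + 915.32 + 574.08 + 409.48 = 2308.68
ΣP(Jan 2012)·Q(Jan 2012) = 1.24×142 + 3.34×81 + 1.96×391 + 2.99×158 + 3.53×90 = 176.08 + 270.54 + 766.36 + 472.42 + 317.7 = 2003.1
Index = 2308.68 / 2003.1 × 100 = 115.2554

115.26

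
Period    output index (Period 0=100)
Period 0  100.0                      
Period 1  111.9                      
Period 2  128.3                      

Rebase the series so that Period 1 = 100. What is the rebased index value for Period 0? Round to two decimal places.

Rebased(Period 0) = 100.0 / 111.9 × 100 = 89.3655

89.37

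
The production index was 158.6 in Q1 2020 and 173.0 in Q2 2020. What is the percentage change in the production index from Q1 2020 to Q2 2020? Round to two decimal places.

9.08%

Change = (173.0 − 158.6) / 158.6 × 100
       = 14.4 / 158.6 × 100 = 9.0794%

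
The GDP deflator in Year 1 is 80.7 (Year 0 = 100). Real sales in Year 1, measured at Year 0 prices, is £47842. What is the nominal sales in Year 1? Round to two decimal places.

38608.49

Nominal = Real × (Index/100) = 47842 × (80.7/100)
        = 47842 × 0.807 = 38608.4940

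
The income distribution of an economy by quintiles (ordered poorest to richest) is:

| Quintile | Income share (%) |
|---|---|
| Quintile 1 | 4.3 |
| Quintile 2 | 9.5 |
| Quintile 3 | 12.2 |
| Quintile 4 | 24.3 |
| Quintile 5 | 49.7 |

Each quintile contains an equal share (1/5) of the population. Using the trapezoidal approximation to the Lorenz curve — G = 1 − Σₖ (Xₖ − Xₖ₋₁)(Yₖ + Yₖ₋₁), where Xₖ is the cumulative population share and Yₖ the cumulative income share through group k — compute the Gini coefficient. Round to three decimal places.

Cumulative income shares Yₖ: 0.0430, 0.1380, 0.2600, 0.5030, 1.0000
Σ (Xₖ−Xₖ₋₁)(Yₖ+Yₖ₋₁) = (1/5)(0.0430+0.0000) + (1/5)(0.1380+0.0430) + (1/5)(0.2600+0.1380) + (1/5)(0.5030+0.2600) + (1/5)(1.0000+0.5030)
  = 0.0086 + 0.0362 + 0.0796 + 0.1526 + 0.3006 = 0.5776
G = 1 − 0.5776 = 0.4224

0.422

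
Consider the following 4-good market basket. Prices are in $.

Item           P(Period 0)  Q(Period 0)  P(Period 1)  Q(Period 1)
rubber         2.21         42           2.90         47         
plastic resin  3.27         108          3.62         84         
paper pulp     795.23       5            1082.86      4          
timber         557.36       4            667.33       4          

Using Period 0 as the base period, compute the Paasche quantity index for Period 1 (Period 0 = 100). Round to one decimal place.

Paasche quantity index uses current-period prices as weights.
ΣP(Period 1)·Q(Period 1) = 2.90×47 + 3.62×84 + 1082.86×4 + 667.33×4 = 136.3 + 304.08 + 4331.44 + 2669.32 = 7441.14
ΣP(Period 1)·Q(Period 0) = 2.90×42 + 3.62×108 + 1082.86×5 + 667.33×4 = 121.8 + 390.96 + 5414.3 + 2669.32 = 8596.38
Index = 7441.14 / 8596.38 × 100 = 86.5613

86.6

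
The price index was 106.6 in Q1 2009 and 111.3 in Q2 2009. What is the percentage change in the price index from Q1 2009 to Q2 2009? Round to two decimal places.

4.41%

Change = (111.3 − 106.6) / 106.6 × 100
       = 4.7 / 106.6 × 100 = 4.4090%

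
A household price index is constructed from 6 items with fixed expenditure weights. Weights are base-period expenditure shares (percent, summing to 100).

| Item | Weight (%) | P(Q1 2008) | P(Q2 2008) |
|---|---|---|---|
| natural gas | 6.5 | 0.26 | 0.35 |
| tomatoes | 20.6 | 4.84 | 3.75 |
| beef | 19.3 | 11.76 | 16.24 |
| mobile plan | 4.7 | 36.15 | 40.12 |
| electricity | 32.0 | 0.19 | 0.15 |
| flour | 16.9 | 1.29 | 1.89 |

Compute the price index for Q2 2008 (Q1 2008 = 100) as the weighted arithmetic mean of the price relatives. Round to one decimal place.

natural gas: 6.5 × (0.35/0.26) = 6.5 × 1.346154 = 8.7500
tomatoes: 20.6 × (3.75/4.84) = 20.6 × 0.774793 = 15.9607
beef: 19.3 × (16.24/11.76) = 19.3 × 1.380952 = 26.6524
mobile plan: 4.7 × (40.12/36.15) = 4.7 × 1.109820 = 5.2162
electricity: 32.0 × (0.15/0.19) = 32.0 × 0.789474 = 25.2632
flour: 16.9 × (1.89/1.29) = 16.9 × 1.465116 = 24.7605
Index = Σ wᵢ·(p₁ᵢ/p₀ᵢ) = 8.7500 + 15.9607 + 26.6524 + 5.2162 + 25.2632 + 24.7605 = 106.6029

106.6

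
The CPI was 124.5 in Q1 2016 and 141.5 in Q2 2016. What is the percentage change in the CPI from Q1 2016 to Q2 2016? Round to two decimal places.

13.65%

Change = (141.5 − 124.5) / 124.5 × 100
       = 17.0 / 124.5 × 100 = 13.6546%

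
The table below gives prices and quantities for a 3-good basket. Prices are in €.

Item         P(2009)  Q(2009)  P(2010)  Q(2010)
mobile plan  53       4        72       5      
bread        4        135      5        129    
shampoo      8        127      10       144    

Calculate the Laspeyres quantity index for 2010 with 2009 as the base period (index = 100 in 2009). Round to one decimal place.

109.3

Laspeyres quantity index uses base-period prices as weights.
ΣP(2009)·Q(2010) = 53×5 + 4×129 + 8×144 = 265 + 516 + 1152 = 1933
ΣP(2009)·Q(2009) = 53×4 + 4×135 + 8×127 = 212 + 540 + 1016 = 1768
Index = 1933 / 1768 × 100 = 109.3326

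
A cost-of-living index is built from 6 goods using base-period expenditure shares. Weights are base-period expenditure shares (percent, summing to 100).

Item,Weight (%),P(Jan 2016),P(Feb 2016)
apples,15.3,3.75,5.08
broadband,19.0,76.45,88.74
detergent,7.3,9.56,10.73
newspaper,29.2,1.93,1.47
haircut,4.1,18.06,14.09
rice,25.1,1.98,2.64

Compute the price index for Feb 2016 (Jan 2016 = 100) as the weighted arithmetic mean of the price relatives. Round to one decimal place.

109.9

apples: 15.3 × (5.08/3.75) = 15.3 × 1.354667 = 20.7264
broadband: 19.0 × (88.74/76.45) = 19.0 × 1.160759 = 22.0544
detergent: 7.3 × (10.73/9.56) = 7.3 × 1.122385 = 8.1934
newspaper: 29.2 × (1.47/1.93) = 29.2 × 0.761658 = 22.2404
haircut: 4.1 × (14.09/18.06) = 4.1 × 0.780177 = 3.1987
rice: 25.1 × (2.64/1.98) = 25.1 × 1.333333 = 33.4667
Index = Σ wᵢ·(p₁ᵢ/p₀ᵢ) = 20.7264 + 22.0544 + 8.1934 + 22.2404 + 3.1987 + 33.4667 = 109.8800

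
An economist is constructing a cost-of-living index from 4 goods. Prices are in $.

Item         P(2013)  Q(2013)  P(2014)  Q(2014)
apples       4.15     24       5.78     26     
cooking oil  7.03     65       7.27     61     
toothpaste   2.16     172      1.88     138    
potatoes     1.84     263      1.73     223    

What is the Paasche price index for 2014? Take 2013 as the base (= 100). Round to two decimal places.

99.51

Paasche price index uses current-period quantities as weights.
ΣP(2014)·Q(2014) = 5.78×26 + 7.27×61 + 1.88×138 + 1.73×223 = 150.28 + 443.47 + 259.44 + 385.79 = 1238.98
ΣP(2013)·Q(2014) = 4.15×26 + 7.03×61 + 2.16×138 + 1.84×223 = 107.9 + 428.83 + 298.08 + 410.32 = 1245.13
Index = 1238.98 / 1245.13 × 100 = 99.5061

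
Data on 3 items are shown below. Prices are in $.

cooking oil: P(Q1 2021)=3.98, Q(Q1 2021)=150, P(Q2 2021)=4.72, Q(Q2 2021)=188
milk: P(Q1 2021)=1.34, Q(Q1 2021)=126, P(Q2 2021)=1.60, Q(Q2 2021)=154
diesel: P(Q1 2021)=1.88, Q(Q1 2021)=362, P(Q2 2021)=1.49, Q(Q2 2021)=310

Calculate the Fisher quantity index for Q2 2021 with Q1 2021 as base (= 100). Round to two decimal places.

108.19

Laspeyres component (base-period weights):
ΣP(Q1 2021)Q(Q2 2021) = 3.98×188 + 1.34×154 + 1.88×310 = 748.24 + 206.36 + 582.8 = 1537.4
ΣP(Q1 2021)Q(Q1 2021) = 3.98×150 + 1.34×126 + 1.88×362 = 597 + 168.84 + 680.56 = 1446.4
L = 1537.4 / 1446.4 × 100 = 106.2915
Paasche component (current-period weights):
ΣP(Q2 2021)Q(Q2 2021) = 4.72×188 + 1.60×154 + 1.49×310 = 887.36 + 246.4 + 461.9 = 1595.66
ΣP(Q2 2021)Q(Q1 2021) = 4.72×150 + 1.60×126 + 1.49×362 = 708 + 201.6 + 539.38 = 1448.98
P = 1595.66 / 1448.98 × 100 = 110.1230
Fisher = √(L × P) = √(106.2915 × 110.1230) = 108.1903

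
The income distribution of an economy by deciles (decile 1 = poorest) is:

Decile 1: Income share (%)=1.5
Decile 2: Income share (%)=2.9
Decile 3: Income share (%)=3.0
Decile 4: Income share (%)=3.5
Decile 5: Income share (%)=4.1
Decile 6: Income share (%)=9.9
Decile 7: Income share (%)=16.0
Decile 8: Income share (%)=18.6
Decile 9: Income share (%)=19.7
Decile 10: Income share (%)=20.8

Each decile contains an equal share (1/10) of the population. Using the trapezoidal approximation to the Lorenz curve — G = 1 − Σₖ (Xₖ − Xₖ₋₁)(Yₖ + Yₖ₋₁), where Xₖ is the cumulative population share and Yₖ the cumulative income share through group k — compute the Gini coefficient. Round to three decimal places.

Cumulative income shares Yₖ: 0.0150, 0.0440, 0.0740, 0.1090, 0.1500, 0.2490, 0.4090, 0.5950, 0.7920, 1.0000
Σ (Xₖ−Xₖ₋₁)(Yₖ+Yₖ₋₁) = (1/10)(0.0150+0.0000) + (1/10)(0.0440+0.0150) + (1/10)(0.0740+0.0440) + (1/10)(0.1090+0.0740) + (1/10)(0.1500+0.1090) + (1/10)(0.2490+0.1500) + (1/10)(0.4090+0.2490) + (1/10)(0.5950+0.4090) + (1/10)(0.7920+0.5950) + (1/10)(1.0000+0.7920)
  = 0.0015 + 0.0059 + 0.0118 + 0.0183 + 0.0259 + 0.0399 + 0.0658 + 0.1004 + 0.1387 + 0.1792 = 0.5874
G = 1 − 0.5874 = 0.4126

0.413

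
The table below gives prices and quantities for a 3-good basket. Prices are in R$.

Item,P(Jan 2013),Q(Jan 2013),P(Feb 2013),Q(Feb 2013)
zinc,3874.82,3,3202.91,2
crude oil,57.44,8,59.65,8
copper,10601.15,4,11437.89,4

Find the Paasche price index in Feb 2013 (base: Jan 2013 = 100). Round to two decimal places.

103.99

Paasche price index uses current-period quantities as weights.
ΣP(Feb 2013)·Q(Feb 2013) = 3202.91×2 + 59.65×8 + 11437.89×4 = 6405.82 + 477.2 + 45751.56 = 52634.58
ΣP(Jan 2013)·Q(Feb 2013) = 3874.82×2 + 57.44×8 + 10601.15×4 = 7749.64 + 459.52 + 42404.6 = 50613.76
Index = 52634.58 / 50613.76 × 100 = 103.9926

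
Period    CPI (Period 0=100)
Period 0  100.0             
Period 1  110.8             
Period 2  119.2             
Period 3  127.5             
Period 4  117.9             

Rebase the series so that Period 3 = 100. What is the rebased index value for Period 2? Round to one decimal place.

Rebased(Period 2) = 119.2 / 127.5 × 100 = 93.4902

93.5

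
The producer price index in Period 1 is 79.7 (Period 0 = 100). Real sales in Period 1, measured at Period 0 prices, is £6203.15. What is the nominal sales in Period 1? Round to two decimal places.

4943.91

Nominal = Real × (Index/100) = 6203.15 × (79.7/100)
        = 6203.15 × 0.797 = 4943.9105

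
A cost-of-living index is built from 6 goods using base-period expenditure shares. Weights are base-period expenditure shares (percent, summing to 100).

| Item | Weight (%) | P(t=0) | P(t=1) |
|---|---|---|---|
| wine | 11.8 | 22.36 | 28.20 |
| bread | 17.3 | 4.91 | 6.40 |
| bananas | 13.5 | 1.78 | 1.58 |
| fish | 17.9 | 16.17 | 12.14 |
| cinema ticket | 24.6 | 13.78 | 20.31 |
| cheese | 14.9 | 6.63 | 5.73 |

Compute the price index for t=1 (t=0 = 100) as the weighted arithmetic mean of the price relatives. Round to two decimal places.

wine: 11.8 × (28.20/22.36) = 11.8 × 1.261181 = 14.8819
bread: 17.3 × (6.40/4.91) = 17.3 × 1.303462 = 22.5499
bananas: 13.5 × (1.58/1.78) = 13.5 × 0.887640 = 11.9831
fish: 17.9 × (12.14/16.17) = 17.9 × 0.750773 = 13.4388
cinema ticket: 24.6 × (20.31/13.78) = 24.6 × 1.473875 = 36.2573
cheese: 14.9 × (5.73/6.63) = 14.9 × 0.864253 = 12.8774
Index = Σ wᵢ·(p₁ᵢ/p₀ᵢ) = 14.8819 + 22.5499 + 11.9831 + 13.4388 + 36.2573 + 12.8774 = 111.9885

111.99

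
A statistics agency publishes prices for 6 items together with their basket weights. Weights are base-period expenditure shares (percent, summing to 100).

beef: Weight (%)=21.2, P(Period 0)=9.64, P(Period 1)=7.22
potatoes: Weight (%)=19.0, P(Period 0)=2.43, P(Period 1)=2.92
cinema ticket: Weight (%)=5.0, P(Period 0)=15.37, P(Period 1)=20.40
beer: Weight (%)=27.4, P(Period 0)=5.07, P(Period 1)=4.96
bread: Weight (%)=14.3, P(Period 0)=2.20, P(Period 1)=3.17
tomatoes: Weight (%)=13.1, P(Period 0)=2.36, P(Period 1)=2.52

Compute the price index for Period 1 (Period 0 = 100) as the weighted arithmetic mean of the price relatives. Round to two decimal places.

106.74

beef: 21.2 × (7.22/9.64) = 21.2 × 0.748963 = 15.8780
potatoes: 19.0 × (2.92/2.43) = 19.0 × 1.201646 = 22.8313
cinema ticket: 5.0 × (20.40/15.37) = 5.0 × 1.327261 = 6.6363
beer: 27.4 × (4.96/5.07) = 27.4 × 0.978304 = 26.8055
bread: 14.3 × (3.17/2.20) = 14.3 × 1.440909 = 20.6050
tomatoes: 13.1 × (2.52/2.36) = 13.1 × 1.067797 = 13.9881
Index = Σ wᵢ·(p₁ᵢ/p₀ᵢ) = 15.8780 + 22.8313 + 6.6363 + 26.8055 + 20.6050 + 13.9881 = 106.7442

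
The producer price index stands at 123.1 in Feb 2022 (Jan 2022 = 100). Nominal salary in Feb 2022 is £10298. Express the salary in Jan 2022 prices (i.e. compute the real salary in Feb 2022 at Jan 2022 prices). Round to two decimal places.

8365.56

Real = Nominal ÷ (Index/100) = 10298 ÷ (123.1/100)
     = 10298 ÷ 1.231 = 8365.5565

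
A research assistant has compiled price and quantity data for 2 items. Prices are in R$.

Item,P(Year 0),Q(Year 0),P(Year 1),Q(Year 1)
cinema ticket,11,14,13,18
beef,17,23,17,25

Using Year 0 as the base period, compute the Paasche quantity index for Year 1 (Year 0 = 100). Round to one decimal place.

115.0

Paasche quantity index uses current-period prices as weights.
ΣP(Year 1)·Q(Year 1) = 13×18 + 17×25 = 234 + 425 = 659
ΣP(Year 1)·Q(Year 0) = 13×14 + 17×23 = 182 + 391 = 573
Index = 659 / 573 × 100 = 115.0087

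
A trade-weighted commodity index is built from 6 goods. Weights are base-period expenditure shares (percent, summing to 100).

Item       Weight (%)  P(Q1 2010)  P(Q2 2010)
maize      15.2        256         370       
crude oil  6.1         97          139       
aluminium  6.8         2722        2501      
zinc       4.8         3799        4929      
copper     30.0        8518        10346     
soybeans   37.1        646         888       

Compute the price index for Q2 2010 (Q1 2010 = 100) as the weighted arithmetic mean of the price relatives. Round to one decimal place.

maize: 15.2 × (370/256) = 15.2 × 1.445312 = 21.9688
crude oil: 6.1 × (139/97) = 6.1 × 1.432990 = 8.7412
aluminium: 6.8 × (2501/2722) = 6.8 × 0.918810 = 6.2479
zinc: 4.8 × (4929/3799) = 4.8 × 1.297447 = 6.2277
copper: 30.0 × (10346/8518) = 30.0 × 1.214604 = 36.4381
soybeans: 37.1 × (888/646) = 37.1 × 1.374613 = 50.9981
Index = Σ wᵢ·(p₁ᵢ/p₀ᵢ) = 21.9688 + 8.7412 + 6.2479 + 6.2277 + 36.4381 + 50.9981 = 130.6219

130.6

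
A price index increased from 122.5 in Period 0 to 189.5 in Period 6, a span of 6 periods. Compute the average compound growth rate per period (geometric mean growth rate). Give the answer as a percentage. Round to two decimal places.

Growth factor = (189.5/122.5)^(1/6) = (1.546939)^(1/6) = 1.075422
Growth rate = 1.075422 − 1 = 0.075422 = 7.5422%

7.54%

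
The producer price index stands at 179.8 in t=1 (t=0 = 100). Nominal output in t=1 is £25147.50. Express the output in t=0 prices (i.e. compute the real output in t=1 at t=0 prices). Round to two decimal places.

13986.37

Real = Nominal ÷ (Index/100) = 25147.50 ÷ (179.8/100)
     = 25147.50 ÷ 1.798 = 13986.3737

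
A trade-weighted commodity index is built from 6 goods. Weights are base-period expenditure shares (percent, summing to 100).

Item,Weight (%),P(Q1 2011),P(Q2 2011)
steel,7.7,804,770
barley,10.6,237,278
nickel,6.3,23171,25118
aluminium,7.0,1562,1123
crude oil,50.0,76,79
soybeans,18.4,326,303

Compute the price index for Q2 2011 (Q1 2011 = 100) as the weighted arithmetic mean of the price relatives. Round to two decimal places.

steel: 7.7 × (770/804) = 7.7 × 0.957711 = 7.3744
barley: 10.6 × (278/237) = 10.6 × 1.172996 = 12.4338
nickel: 6.3 × (25118/23171) = 6.3 × 1.084027 = 6.8294
aluminium: 7.0 × (1123/1562) = 7.0 × 0.718950 = 5.0327
crude oil: 50.0 × (79/76) = 50.0 × 1.039474 = 51.9737
soybeans: 18.4 × (303/326) = 18.4 × 0.929448 = 17.1018
Index = Σ wᵢ·(p₁ᵢ/p₀ᵢ) = 7.3744 + 12.4338 + 6.8294 + 5.0327 + 51.9737 + 17.1018 = 100.7457

100.75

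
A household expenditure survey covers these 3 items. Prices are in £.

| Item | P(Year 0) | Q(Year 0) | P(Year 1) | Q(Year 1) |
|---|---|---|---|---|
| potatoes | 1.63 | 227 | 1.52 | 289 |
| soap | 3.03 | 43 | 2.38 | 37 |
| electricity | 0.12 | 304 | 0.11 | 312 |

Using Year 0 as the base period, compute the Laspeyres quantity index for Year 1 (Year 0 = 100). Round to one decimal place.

115.6

Laspeyres quantity index uses base-period prices as weights.
ΣP(Year 0)·Q(Year 1) = 1.63×289 + 3.03×37 + 0.12×312 = 471.07 + 112.11 + 37.44 = 620.62
ΣP(Year 0)·Q(Year 0) = 1.63×227 + 3.03×43 + 0.12×304 = 370.01 + 130.29 + 36.48 = 536.78
Index = 620.62 / 536.78 × 100 = 115.6191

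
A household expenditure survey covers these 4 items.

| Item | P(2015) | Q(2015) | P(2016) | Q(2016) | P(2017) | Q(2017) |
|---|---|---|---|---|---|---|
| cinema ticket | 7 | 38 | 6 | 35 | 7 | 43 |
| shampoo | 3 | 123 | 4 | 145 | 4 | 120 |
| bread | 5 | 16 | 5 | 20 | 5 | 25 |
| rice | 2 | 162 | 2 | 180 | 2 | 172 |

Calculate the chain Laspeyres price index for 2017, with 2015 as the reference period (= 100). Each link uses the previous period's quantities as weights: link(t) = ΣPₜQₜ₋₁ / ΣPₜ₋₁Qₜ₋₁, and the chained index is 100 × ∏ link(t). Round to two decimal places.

111.21

Link 2015→2016:
ΣP(2016)Q(2015) = 6×38 + 4×123 + 5×16 + 2×162 = 228 + 492 + 80 + 324 = 1124
ΣP(2015)Q(2015) = 7×38 + 3×123 + 5×16 + 2×162 = 266 + 369 + 80 + 324 = 1039
link = 1124/1039 = 1.081809
Link 2016→2017:
ΣP(2017)Q(2016) = 7×35 + 4×145 + 5×20 + 2×180 = 245 + 580 + 100 + 360 = 1285
ΣP(2016)Q(2016) = 6×35 + 4×145 + 5×20 + 2×180 = 210 + 580 + 100 + 360 = 1250
link = 1285/1250 = 1.028000
Chained index = 100 × 1.081809 × 1.028000 = 111.2100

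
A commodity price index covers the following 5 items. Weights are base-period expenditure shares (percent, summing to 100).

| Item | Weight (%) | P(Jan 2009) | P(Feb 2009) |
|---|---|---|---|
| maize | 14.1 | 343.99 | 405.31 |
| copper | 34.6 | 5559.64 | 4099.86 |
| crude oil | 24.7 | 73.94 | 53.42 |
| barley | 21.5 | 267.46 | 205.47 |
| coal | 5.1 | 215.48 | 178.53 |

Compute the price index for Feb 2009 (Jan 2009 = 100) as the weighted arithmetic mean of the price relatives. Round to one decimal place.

80.7

maize: 14.1 × (405.31/343.99) = 14.1 × 1.178261 = 16.6135
copper: 34.6 × (4099.86/5559.64) = 34.6 × 0.737433 = 25.5152
crude oil: 24.7 × (53.42/73.94) = 24.7 × 0.722478 = 17.8452
barley: 21.5 × (205.47/267.46) = 21.5 × 0.768227 = 16.5169
coal: 5.1 × (178.53/215.48) = 5.1 × 0.828522 = 4.2255
Index = Σ wᵢ·(p₁ᵢ/p₀ᵢ) = 16.6135 + 25.5152 + 17.8452 + 16.5169 + 4.2255 = 80.7162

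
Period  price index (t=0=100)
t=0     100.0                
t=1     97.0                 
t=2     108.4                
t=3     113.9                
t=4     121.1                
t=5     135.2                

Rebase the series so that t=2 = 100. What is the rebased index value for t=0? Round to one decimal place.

92.3

Rebased(t=0) = 100.0 / 108.4 × 100 = 92.2509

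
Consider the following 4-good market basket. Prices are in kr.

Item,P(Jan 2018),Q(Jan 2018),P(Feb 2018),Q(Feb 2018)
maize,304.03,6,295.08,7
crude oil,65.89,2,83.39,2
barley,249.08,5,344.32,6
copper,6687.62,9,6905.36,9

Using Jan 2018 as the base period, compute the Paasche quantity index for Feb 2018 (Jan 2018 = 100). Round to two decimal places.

Paasche quantity index uses current-period prices as weights.
ΣP(Feb 2018)·Q(Feb 2018) = 295.08×7 + 83.39×2 + 344.32×6 + 6905.36×9 = 2065.56 + 166.78 + 2065.92 + 62148.24 = 66446.5
ΣP(Feb 2018)·Q(Jan 2018) = 295.08×6 + 83.39×2 + 344.32×5 + 6905.36×9 = 1770.48 + 166.78 + 1721.6 + 62148.24 = 65807.1
Index = 66446.5 / 65807.1 × 100 = 100.9716

100.97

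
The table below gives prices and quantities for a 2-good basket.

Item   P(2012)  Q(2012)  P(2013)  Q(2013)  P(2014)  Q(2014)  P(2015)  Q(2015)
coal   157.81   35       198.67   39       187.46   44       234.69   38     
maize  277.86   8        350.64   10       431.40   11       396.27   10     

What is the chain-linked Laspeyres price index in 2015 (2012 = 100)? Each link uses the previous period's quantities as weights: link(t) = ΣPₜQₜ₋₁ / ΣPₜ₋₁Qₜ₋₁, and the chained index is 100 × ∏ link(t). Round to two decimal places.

147.07

Link 2012→2013:
ΣP(2013)Q(2012) = 198.67×35 + 350.64×8 = 6953.45 + 2805.12 = 9758.57
ΣP(2012)Q(2012) = 157.81×35 + 277.86×8 = 5523.35 + 2222.88 = 7746.23
link = 9758.57/7746.23 = 1.259783
Link 2013→2014:
ΣP(2014)Q(2013) = 187.46×39 + 431.40×10 = 7310.94 + 4314 = 11624.94
ΣP(2013)Q(2013) = 198.67×39 + 350.64×10 = 7748.13 + 3506.4 = 11254.53
link = 11624.94/11254.53 = 1.032912
Link 2014→2015:
ΣP(2015)Q(2014) = 234.69×44 + 396.27×11 = 10326.36 + 4358.97 = 14685.33
ΣP(2014)Q(2014) = 187.46×44 + 431.40×11 = 8248.24 + 4745.4 = 12993.64
link = 14685.33/12993.64 = 1.130194
Chained index = 100 × 1.259783 × 1.032912 × 1.130194 = 147.0659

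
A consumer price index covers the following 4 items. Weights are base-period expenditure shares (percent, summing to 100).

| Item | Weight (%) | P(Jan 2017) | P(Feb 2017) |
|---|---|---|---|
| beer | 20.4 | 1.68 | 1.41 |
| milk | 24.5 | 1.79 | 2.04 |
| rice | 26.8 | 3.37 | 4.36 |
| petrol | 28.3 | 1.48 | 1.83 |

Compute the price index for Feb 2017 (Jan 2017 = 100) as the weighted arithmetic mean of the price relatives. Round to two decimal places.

114.71

beer: 20.4 × (1.41/1.68) = 20.4 × 0.839286 = 17.1214
milk: 24.5 × (2.04/1.79) = 24.5 × 1.139665 = 27.9218
rice: 26.8 × (4.36/3.37) = 26.8 × 1.293769 = 34.6730
petrol: 28.3 × (1.83/1.48) = 28.3 × 1.236486 = 34.9926
Index = Σ wᵢ·(p₁ᵢ/p₀ᵢ) = 17.1214 + 27.9218 + 34.6730 + 34.9926 = 114.7088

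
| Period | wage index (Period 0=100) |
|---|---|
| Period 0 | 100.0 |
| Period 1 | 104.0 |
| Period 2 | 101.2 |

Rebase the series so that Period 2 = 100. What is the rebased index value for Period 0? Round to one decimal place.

98.8

Rebased(Period 0) = 100.0 / 101.2 × 100 = 98.8142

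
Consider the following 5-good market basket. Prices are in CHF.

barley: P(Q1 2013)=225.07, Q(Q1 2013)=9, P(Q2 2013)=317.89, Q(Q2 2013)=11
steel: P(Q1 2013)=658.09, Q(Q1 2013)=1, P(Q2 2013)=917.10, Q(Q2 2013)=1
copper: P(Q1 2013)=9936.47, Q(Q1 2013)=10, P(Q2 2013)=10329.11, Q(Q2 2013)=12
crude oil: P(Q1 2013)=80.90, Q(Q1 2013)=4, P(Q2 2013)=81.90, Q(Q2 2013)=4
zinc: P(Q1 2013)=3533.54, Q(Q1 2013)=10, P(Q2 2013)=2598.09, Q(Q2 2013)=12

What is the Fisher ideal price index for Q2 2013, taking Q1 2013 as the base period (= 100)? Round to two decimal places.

96.84

Laspeyres component (base-period weights):
ΣP(Q2 2013)Q(Q1 2013) = 317.89×9 + 917.10×1 + 10329.11×10 + 81.90×4 + 2598.09×10 = 2861.01 + 917.1 + 103291.1 + 327.6 + 25980.9 = 133377.71
ΣP(Q1 2013)Q(Q1 2013) = 225.07×9 + 658.09×1 + 9936.47×10 + 80.90×4 + 3533.54×10 = 2025.63 + 658.09 + 99364.7 + 323.6 + 35335.4 = 137707.42
L = 133377.71 / 137707.42 × 100 = 96.8559
Paasche component (current-period weights):
ΣP(Q2 2013)Q(Q2 2013) = 317.89×11 + 917.10×1 + 10329.11×12 + 81.90×4 + 2598.09×12 = 3496.79 + 917.1 + 123949.32 + 327.6 + 31177.08 = 159867.89
ΣP(Q1 2013)Q(Q2 2013) = 225.07×11 + 658.09×1 + 9936.47×12 + 80.90×4 + 3533.54×12 = 2475.77 + 658.09 + 119237.64 + 323.6 + 42402.48 = 165097.58
P = 159867.89 / 165097.58 × 100 = 96.8324
Fisher = √(L × P) = √(96.8559 × 96.8324) = 96.8441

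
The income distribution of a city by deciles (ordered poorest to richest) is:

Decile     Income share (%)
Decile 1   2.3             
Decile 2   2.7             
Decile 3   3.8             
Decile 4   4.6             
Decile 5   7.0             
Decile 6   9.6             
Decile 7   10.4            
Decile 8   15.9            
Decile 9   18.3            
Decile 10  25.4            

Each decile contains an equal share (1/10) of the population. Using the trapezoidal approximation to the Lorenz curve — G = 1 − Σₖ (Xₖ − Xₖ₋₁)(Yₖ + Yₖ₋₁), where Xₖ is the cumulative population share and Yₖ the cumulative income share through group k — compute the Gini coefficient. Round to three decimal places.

Cumulative income shares Yₖ: 0.0230, 0.0500, 0.0880, 0.1340, 0.2040, 0.3000, 0.4040, 0.5630, 0.7460, 1.0000
Σ (Xₖ−Xₖ₋₁)(Yₖ+Yₖ₋₁) = (1/10)(0.0230+0.0000) + (1/10)(0.0500+0.0230) + (1/10)(0.0880+0.0500) + (1/10)(0.1340+0.0880) + (1/10)(0.2040+0.1340) + (1/10)(0.3000+0.2040) + (1/10)(0.4040+0.3000) + (1/10)(0.5630+0.4040) + (1/10)(0.7460+0.5630) + (1/10)(1.0000+0.7460)
  = 0.0023 + 0.0073 + 0.0138 + 0.0222 + 0.0338 + 0.0504 + 0.0704 + 0.0967 + 0.1309 + 0.1746 = 0.6024
G = 1 − 0.6024 = 0.3976

0.398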